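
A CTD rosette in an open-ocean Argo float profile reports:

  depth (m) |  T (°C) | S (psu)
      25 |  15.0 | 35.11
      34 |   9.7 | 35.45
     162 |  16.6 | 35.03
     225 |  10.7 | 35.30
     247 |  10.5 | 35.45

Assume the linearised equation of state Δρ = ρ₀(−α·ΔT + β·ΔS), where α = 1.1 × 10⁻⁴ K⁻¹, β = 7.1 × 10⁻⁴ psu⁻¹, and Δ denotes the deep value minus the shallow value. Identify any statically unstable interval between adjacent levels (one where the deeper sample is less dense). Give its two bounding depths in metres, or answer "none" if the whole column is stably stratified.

34–162 m

Evaluate Δρ/ρ₀ = −αΔT + βΔS across each adjacent pair:
  25–34 m: −αΔT+βΔS = −(1.1 × 10⁻⁴)(-5.3)+(7.1 × 10⁻⁴)(+0.34) = 8.2 × 10⁻⁴ → stable
  34–162 m: −αΔT+βΔS = −(1.1 × 10⁻⁴)(+6.9)+(7.1 × 10⁻⁴)(-0.42) = -1.1 × 10⁻³ → UNSTABLE
  162–225 m: −αΔT+βΔS = −(1.1 × 10⁻⁴)(-5.9)+(7.1 × 10⁻⁴)(+0.27) = 8.4 × 10⁻⁴ → stable
  225–247 m: −αΔT+βΔS = −(1.1 × 10⁻⁴)(-0.2)+(7.1 × 10⁻⁴)(+0.15) = 1.3 × 10⁻⁴ → stable
The 34–162 m interval has Δρ < 0: lighter water underlies denser water.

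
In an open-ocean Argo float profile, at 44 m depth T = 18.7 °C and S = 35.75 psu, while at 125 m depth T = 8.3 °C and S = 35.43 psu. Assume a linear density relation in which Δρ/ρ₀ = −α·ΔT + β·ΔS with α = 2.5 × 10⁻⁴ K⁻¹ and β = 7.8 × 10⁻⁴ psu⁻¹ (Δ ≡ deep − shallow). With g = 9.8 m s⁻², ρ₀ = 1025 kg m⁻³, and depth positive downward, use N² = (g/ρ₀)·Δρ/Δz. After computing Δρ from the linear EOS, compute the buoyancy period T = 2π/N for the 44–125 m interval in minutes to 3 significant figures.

6.21 min

ΔT = -10.4 K, ΔS = -0.32 psu (deep − shallow).
Δρ/ρ₀ = −αΔT + βΔS = 2.60 × 10⁻³ − 2.496 × 10⁻⁴ = 2.3504 × 10⁻³, so Δρ ≈ 2.409 kg m⁻³.
N² = (g/ρ₀)·Δρ/Δz = g·(Δρ/ρ₀)/Δz = 9.8 × 2.3504 × 10⁻³ / 81 = 2.8437 × 10⁻⁴ s⁻².
N = √(2.8437 × 10⁻⁴) = 0.016863 rad s⁻¹ → T = 2π/N = 372.60 s = 6.2100 min ≈ 6.21 min.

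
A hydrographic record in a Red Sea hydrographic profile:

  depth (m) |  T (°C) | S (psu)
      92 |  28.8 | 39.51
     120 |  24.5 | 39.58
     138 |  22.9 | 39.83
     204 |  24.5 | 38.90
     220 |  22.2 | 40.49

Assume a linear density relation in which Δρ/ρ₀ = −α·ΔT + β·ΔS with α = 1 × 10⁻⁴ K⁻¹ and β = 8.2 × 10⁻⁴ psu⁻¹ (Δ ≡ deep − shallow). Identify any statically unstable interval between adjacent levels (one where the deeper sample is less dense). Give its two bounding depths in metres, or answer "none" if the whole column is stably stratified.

Evaluate Δρ/ρ₀ = −αΔT + βΔS across each adjacent pair:
  92–120 m: −αΔT+βΔS = −(1 × 10⁻⁴)(-4.3)+(8.2 × 10⁻⁴)(+0.07) = 4.9 × 10⁻⁴ → stable
  120–138 m: −αΔT+βΔS = −(1 × 10⁻⁴)(-1.6)+(8.2 × 10⁻⁴)(+0.25) = 3.6 × 10⁻⁴ → stable
  138–204 m: −αΔT+βΔS = −(1 × 10⁻⁴)(+1.6)+(8.2 × 10⁻⁴)(-0.93) = -9.2 × 10⁻⁴ → UNSTABLE
  204–220 m: −αΔT+βΔS = −(1 × 10⁻⁴)(-2.3)+(8.2 × 10⁻⁴)(+1.59) = 1.5 × 10⁻³ → stable
The 138–204 m interval has Δρ < 0: lighter water underlies denser water.

138–204 m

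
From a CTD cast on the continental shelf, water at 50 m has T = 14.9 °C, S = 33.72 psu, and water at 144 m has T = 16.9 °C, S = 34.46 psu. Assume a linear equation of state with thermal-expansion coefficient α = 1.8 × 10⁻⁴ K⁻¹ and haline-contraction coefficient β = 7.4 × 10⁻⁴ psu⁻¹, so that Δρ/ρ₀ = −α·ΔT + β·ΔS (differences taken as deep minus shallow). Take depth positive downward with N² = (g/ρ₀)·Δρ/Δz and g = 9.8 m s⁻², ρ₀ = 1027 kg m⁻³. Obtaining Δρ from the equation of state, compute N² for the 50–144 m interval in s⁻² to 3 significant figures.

1.96 × 10⁻⁵ s⁻²

ΔT = +2.0 K, ΔS = +0.74 psu (deep − shallow).
Δρ/ρ₀ = −αΔT + βΔS = -3.60 × 10⁻⁴ + 5.476 × 10⁻⁴ = 1.876 × 10⁻⁴, so Δρ ≈ 0.1927 kg m⁻³.
N² = (g/ρ₀)·Δρ/Δz = g·(Δρ/ρ₀)/Δz = 9.8 × 1.876 × 10⁻⁴ / 94 = 1.9558 × 10⁻⁵ s⁻² ≈ 1.96 × 10⁻⁵ s⁻².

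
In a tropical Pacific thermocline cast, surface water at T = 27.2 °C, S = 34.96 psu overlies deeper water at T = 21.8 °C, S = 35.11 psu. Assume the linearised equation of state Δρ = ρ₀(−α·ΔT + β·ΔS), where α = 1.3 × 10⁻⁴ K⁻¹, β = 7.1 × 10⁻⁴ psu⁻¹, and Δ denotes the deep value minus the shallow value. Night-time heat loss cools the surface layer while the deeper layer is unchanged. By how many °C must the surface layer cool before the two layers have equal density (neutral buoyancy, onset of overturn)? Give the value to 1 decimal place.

6.2 °C

Neutral buoyancy requires Δρ = 0, i.e. −α(T_deep − T_surf′) + β(S_deep − S_surf) = 0.
T_surf′ = T_deep − (β/α)·ΔS = 21.8 − (7.1 × 10⁻⁴/1.3 × 10⁻⁴)·(+0.15) = 20.981 °C.
Cooling required: 27.2 − (20.981) = 6.219 °C.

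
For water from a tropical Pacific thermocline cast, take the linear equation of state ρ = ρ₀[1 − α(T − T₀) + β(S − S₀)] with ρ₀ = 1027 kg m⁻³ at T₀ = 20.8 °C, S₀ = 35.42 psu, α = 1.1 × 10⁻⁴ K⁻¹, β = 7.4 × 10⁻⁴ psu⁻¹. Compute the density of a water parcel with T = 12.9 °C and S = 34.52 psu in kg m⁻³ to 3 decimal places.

T − T₀ = -7.9 K, S − S₀ = -0.90 psu.
Bracket = 1 − α·(-7.9) + β·(-0.90) = 1 + (2.03 × 10⁻⁴) = 1.0002030.
ρ = 1027 × 1.0002030 = 1027.208 kg m⁻³.

1027.208 kg m⁻³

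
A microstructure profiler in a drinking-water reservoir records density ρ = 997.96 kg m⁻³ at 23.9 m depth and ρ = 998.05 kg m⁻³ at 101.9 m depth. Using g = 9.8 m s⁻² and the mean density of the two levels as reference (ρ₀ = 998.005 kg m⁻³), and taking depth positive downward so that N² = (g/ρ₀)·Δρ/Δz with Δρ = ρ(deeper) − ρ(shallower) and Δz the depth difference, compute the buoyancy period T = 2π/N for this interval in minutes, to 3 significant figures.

Δρ = 998.05 − 997.96 = 0.09 kg m⁻³ over Δz = 101.9 − 23.9 = 78 m.
N² = (9.8/998.005) × (0.09/78) = 1.1330 × 10⁻⁵ s⁻².
N = √(1.1330 × 10⁻⁵) = 3.3660 × 10⁻³ rad s⁻¹, so T = 2π/N = 1.8667 × 10³ s = 31.112 min ≈ 31.1 min.

31.1 min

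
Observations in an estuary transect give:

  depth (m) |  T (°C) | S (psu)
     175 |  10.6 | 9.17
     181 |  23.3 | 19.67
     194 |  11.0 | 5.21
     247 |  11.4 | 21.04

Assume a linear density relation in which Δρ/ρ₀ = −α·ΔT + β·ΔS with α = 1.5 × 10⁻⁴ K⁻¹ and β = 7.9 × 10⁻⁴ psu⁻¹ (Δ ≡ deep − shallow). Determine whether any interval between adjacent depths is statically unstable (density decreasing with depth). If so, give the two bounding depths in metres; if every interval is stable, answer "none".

Evaluate Δρ/ρ₀ = −αΔT + βΔS across each adjacent pair:
  175–181 m: −αΔT+βΔS = −(1.5 × 10⁻⁴)(+12.7)+(7.9 × 10⁻⁴)(+10.50) = 6.4 × 10⁻³ → stable
  181–194 m: −αΔT+βΔS = −(1.5 × 10⁻⁴)(-12.3)+(7.9 × 10⁻⁴)(-14.46) = -9.6 × 10⁻³ → UNSTABLE
  194–247 m: −αΔT+βΔS = −(1.5 × 10⁻⁴)(+0.4)+(7.9 × 10⁻⁴)(+15.83) = 0.012 → stable
The 181–194 m interval has Δρ < 0: lighter water underlies denser water.

181–194 m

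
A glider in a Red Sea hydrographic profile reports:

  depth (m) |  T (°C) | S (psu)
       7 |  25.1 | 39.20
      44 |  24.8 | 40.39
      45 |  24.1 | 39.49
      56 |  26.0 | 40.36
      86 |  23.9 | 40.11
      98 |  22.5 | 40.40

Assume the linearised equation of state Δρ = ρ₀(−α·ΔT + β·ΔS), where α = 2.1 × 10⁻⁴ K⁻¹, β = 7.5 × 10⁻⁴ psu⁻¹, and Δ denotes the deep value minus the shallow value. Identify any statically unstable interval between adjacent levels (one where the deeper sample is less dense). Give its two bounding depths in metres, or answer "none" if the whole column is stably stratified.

44–45 m

Evaluate Δρ/ρ₀ = −αΔT + βΔS across each adjacent pair:
  7–44 m: −αΔT+βΔS = −(2.1 × 10⁻⁴)(-0.3)+(7.5 × 10⁻⁴)(+1.19) = 9.6 × 10⁻⁴ → stable
  44–45 m: −αΔT+βΔS = −(2.1 × 10⁻⁴)(-0.7)+(7.5 × 10⁻⁴)(-0.90) = -5.3 × 10⁻⁴ → UNSTABLE
  45–56 m: −αΔT+βΔS = −(2.1 × 10⁻⁴)(+1.9)+(7.5 × 10⁻⁴)(+0.87) = 2.5 × 10⁻⁴ → stable
  56–86 m: −αΔT+βΔS = −(2.1 × 10⁻⁴)(-2.1)+(7.5 × 10⁻⁴)(-0.25) = 2.5 × 10⁻⁴ → stable
  86–98 m: −αΔT+βΔS = −(2.1 × 10⁻⁴)(-1.4)+(7.5 × 10⁻⁴)(+0.29) = 5.1 × 10⁻⁴ → stable
The 44–45 m interval has Δρ < 0: lighter water underlies denser water.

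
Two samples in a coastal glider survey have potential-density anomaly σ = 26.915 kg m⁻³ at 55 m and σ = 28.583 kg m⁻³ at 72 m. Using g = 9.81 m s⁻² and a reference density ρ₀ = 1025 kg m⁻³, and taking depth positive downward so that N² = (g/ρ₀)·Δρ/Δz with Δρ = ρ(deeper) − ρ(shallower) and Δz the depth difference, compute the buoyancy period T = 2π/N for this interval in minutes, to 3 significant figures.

Δρ = 1028.583 − 1026.915 = 1.668 kg m⁻³ over Δz = 72 − 55 = 17 m.
N² = (9.81/1025) × (1.668/17) = 9.3906 × 10⁻⁴ s⁻².
N = √(9.3906 × 10⁻⁴) = 0.030644 rad s⁻¹, so T = 2π/N = 205.04 s = 3.4173 min ≈ 3.42 min.

3.42 min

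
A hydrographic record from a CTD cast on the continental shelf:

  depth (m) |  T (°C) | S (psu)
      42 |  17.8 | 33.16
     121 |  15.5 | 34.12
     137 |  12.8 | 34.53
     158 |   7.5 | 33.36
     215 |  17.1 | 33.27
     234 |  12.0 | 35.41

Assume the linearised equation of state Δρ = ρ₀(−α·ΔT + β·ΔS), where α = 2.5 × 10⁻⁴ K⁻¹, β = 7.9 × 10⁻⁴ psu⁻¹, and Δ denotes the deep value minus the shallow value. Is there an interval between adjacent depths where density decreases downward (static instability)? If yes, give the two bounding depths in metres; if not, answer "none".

158–215 m

Evaluate Δρ/ρ₀ = −αΔT + βΔS across each adjacent pair:
  42–121 m: −αΔT+βΔS = −(2.5 × 10⁻⁴)(-2.3)+(7.9 × 10⁻⁴)(+0.96) = 1.3 × 10⁻³ → stable
  121–137 m: −αΔT+βΔS = −(2.5 × 10⁻⁴)(-2.7)+(7.9 × 10⁻⁴)(+0.41) = 1.0 × 10⁻³ → stable
  137–158 m: −αΔT+βΔS = −(2.5 × 10⁻⁴)(-5.3)+(7.9 × 10⁻⁴)(-1.17) = 4.0 × 10⁻⁴ → stable
  158–215 m: −αΔT+βΔS = −(2.5 × 10⁻⁴)(+9.6)+(7.9 × 10⁻⁴)(-0.09) = -2.5 × 10⁻³ → UNSTABLE
  215–234 m: −αΔT+βΔS = −(2.5 × 10⁻⁴)(-5.1)+(7.9 × 10⁻⁴)(+2.14) = 3.0 × 10⁻³ → stable
The 158–215 m interval has Δρ < 0: lighter water underlies denser water.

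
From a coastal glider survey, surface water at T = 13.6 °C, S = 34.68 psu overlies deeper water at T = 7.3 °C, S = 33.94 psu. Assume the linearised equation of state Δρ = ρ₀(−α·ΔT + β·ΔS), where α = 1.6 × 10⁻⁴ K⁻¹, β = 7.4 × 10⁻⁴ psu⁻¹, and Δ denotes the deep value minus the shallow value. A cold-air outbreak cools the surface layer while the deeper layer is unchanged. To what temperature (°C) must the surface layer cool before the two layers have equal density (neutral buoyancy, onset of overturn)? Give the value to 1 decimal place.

Neutral buoyancy requires Δρ = 0, i.e. −α(T_deep − T_surf′) + β(S_deep − S_surf) = 0.
T_surf′ = T_deep − (β/α)·ΔS = 7.3 − (7.4 × 10⁻⁴/1.6 × 10⁻⁴)·(-0.74) = 10.723 °C.
Cooling required: 13.6 − (10.723) = 2.877 °C.

10.7 °C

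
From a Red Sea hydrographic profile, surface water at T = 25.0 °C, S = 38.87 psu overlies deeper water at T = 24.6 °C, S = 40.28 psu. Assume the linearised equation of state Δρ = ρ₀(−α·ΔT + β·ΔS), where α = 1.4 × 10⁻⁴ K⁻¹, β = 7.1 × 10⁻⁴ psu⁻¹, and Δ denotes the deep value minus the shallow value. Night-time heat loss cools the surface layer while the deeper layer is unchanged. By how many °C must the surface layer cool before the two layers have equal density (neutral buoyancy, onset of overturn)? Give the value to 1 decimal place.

7.6 °C

Neutral buoyancy requires Δρ = 0, i.e. −α(T_deep − T_surf′) + β(S_deep − S_surf) = 0.
T_surf′ = T_deep − (β/α)·ΔS = 24.6 − (7.1 × 10⁻⁴/1.4 × 10⁻⁴)·(+1.41) = 17.449 °C.
Cooling required: 25.0 − (17.449) = 7.551 °C.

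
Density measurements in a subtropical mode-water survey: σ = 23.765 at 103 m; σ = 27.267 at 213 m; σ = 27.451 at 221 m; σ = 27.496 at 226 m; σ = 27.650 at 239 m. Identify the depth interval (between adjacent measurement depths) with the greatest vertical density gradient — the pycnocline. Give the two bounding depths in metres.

103–213 m

Compute the density gradient over each adjacent pair:
  103–213 m: Δρ/Δz = 3.502/110 = 0.032 kg m⁻⁴
  213–221 m: Δρ/Δz = 0.184/8 = 0.023 kg m⁻⁴
  221–226 m: Δρ/Δz = 0.045/5 = 9.0 × 10⁻³ kg m⁻⁴
  226–239 m: Δρ/Δz = 0.154/13 = 0.012 kg m⁻⁴
The largest gradient is in the 103–213 m interval — the pycnocline.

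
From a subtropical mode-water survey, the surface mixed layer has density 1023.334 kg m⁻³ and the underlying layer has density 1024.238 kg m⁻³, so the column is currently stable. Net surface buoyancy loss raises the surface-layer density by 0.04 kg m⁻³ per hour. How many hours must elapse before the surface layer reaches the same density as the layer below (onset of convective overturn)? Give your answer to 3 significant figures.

22.6 hours

Density deficit of the surface layer: 1024.238 − 1023.334 = 0.904 kg m⁻³.
Required change = 0.904 / 0.04 = 22.6 hours.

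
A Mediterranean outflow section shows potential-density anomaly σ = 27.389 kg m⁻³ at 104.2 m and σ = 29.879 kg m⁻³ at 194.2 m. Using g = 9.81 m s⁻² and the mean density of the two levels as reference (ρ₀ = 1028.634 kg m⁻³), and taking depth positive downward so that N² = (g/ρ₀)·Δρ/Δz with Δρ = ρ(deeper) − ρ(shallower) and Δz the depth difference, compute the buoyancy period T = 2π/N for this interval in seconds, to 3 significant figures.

Δρ = 1029.879 − 1027.389 = 2.490 kg m⁻³ over Δz = 194.2 − 104.2 = 90 m.
N² = (9.81/1028.634) × (2.490/90) = 2.6385 × 10⁻⁴ s⁻².
N = √(2.6385 × 10⁻⁴) = 0.016243 rad s⁻¹, so T = 2π/N = 386.82 s ≈ 387 s.

387 s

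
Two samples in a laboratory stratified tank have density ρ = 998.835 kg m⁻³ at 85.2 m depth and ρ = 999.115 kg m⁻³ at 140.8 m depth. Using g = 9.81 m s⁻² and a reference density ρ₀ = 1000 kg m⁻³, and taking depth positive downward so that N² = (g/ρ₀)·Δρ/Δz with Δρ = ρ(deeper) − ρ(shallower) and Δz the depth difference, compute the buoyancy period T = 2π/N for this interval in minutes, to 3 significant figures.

14.9 min

Δρ = 999.115 − 998.835 = 0.280 kg m⁻³ over Δz = 140.8 − 85.2 = 55.6 m.
N² = (9.81/1000) × (0.280/55.6) = 4.9403 × 10⁻⁵ s⁻².
N = √(4.9403 × 10⁻⁵) = 7.0287 × 10⁻³ rad s⁻¹, so T = 2π/N = 893.93 s = 14.899 min ≈ 14.9 min.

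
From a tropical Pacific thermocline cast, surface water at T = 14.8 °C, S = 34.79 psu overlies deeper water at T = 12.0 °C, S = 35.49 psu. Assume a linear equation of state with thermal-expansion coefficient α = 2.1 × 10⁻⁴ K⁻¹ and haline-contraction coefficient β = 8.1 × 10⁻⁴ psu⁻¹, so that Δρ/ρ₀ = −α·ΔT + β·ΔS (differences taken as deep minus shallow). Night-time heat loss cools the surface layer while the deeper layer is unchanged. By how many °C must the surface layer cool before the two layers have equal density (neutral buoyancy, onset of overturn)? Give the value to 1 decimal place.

Neutral buoyancy requires Δρ = 0, i.e. −α(T_deep − T_surf′) + β(S_deep − S_surf) = 0.
T_surf′ = T_deep − (β/α)·ΔS = 12.0 − (8.1 × 10⁻⁴/2.1 × 10⁻⁴)·(+0.70) = 9.300 °C.
Cooling required: 14.8 − (9.300) = 5.500 °C.

5.5 °C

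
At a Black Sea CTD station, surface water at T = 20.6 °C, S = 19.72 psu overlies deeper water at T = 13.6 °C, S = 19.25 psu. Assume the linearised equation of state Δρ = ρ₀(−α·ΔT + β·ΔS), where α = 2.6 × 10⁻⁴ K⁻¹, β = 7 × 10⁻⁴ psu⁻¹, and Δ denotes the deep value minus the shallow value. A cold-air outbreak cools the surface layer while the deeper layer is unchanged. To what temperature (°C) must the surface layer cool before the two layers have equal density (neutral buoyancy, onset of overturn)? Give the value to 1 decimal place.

14.9 °C

Neutral buoyancy requires Δρ = 0, i.e. −α(T_deep − T_surf′) + β(S_deep − S_surf) = 0.
T_surf′ = T_deep − (β/α)·ΔS = 13.6 − (7 × 10⁻⁴/2.6 × 10⁻⁴)·(-0.47) = 14.865 °C.
Cooling required: 20.6 − (14.865) = 5.735 °C.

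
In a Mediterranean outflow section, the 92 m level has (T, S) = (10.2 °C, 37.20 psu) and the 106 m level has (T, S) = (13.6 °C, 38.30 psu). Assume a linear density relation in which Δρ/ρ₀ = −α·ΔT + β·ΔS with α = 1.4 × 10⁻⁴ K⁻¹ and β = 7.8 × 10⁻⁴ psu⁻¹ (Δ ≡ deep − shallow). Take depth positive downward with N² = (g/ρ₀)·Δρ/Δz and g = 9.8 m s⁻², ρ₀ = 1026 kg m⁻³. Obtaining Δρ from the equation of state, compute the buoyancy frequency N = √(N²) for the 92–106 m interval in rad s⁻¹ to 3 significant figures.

0.0164 rad s⁻¹

ΔT = +3.4 K, ΔS = +1.10 psu (deep − shallow).
Δρ/ρ₀ = −αΔT + βΔS = -4.76 × 10⁻⁴ + 8.58 × 10⁻⁴ = 3.82 × 10⁻⁴, so Δρ ≈ 0.3919 kg m⁻³.
N² = (g/ρ₀)·Δρ/Δz = g·(Δρ/ρ₀)/Δz = 9.8 × 3.82 × 10⁻⁴ / 14 = 2.6740 × 10⁻⁴ s⁻².
N = √(2.6740 × 10⁻⁴) = 0.016352 rad s⁻¹ ≈ 0.0164 rad s⁻¹.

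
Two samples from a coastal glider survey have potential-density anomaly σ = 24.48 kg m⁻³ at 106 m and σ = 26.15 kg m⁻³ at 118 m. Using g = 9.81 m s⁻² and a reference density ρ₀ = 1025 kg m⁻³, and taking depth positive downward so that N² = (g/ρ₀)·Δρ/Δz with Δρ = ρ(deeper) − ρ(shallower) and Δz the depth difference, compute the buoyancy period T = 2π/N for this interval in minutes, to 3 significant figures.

2.87 min

Δρ = 1026.15 − 1024.48 = 1.67 kg m⁻³ over Δz = 118 − 106 = 12 m.
N² = (9.81/1025) × (1.67/12) = 1.3319 × 10⁻³ s⁻².
N = √(1.3319 × 10⁻³) = 0.036495 rad s⁻¹, so T = 2π/N = 172.17 s = 2.8695 min ≈ 2.87 min.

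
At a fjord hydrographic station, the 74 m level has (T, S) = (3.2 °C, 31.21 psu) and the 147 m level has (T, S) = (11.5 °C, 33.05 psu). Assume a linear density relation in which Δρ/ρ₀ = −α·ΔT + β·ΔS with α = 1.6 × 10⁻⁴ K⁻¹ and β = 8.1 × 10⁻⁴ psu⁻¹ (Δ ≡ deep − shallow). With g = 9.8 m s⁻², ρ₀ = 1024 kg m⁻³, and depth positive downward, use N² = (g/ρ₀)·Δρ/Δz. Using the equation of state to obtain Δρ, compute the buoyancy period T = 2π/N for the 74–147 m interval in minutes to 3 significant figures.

22.4 min

ΔT = +8.3 K, ΔS = +1.84 psu (deep − shallow).
Δρ/ρ₀ = −αΔT + βΔS = -1.328 × 10⁻³ + 1.4904 × 10⁻³ = 1.624 × 10⁻⁴, so Δρ ≈ 0.1663 kg m⁻³.
N² = (g/ρ₀)·Δρ/Δz = g·(Δρ/ρ₀)/Δz = 9.8 × 1.624 × 10⁻⁴ / 73 = 2.1802 × 10⁻⁵ s⁻².
N = √(2.1802 × 10⁻⁵) = 4.6693 × 10⁻³ rad s⁻¹ → T = 2π/N = 1.3456 × 10³ s = 22.427 min ≈ 22.4 min.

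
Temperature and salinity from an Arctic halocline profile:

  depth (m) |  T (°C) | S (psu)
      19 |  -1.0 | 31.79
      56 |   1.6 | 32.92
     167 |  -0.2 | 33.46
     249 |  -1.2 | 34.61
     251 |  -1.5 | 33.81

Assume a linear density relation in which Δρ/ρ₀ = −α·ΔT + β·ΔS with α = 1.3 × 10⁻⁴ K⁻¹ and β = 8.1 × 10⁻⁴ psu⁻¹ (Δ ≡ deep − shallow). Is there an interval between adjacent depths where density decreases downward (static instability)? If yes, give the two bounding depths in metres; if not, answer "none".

249–251 m

Evaluate Δρ/ρ₀ = −αΔT + βΔS across each adjacent pair:
  19–56 m: −αΔT+βΔS = −(1.3 × 10⁻⁴)(+2.6)+(8.1 × 10⁻⁴)(+1.13) = 5.8 × 10⁻⁴ → stable
  56–167 m: −αΔT+βΔS = −(1.3 × 10⁻⁴)(-1.8)+(8.1 × 10⁻⁴)(+0.54) = 6.7 × 10⁻⁴ → stable
  167–249 m: −αΔT+βΔS = −(1.3 × 10⁻⁴)(-1.0)+(8.1 × 10⁻⁴)(+1.15) = 1.1 × 10⁻³ → stable
  249–251 m: −αΔT+βΔS = −(1.3 × 10⁻⁴)(-0.3)+(8.1 × 10⁻⁴)(-0.80) = -6.1 × 10⁻⁴ → UNSTABLE
The 249–251 m interval has Δρ < 0: lighter water underlies denser water.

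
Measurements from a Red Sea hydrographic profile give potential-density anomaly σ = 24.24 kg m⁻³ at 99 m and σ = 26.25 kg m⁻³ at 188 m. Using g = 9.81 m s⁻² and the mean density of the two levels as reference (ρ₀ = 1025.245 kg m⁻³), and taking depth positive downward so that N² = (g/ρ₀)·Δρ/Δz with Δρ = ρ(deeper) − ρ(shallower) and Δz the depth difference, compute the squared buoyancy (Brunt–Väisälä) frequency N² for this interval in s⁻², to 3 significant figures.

2.16 × 10⁻⁴ s⁻²

Δρ = 1026.25 − 1024.24 = 2.01 kg m⁻³ over Δz = 188 − 99 = 89 m.
N² = (9.81/1025.245) × (2.01/89) = 2.1610 × 10⁻⁴ s⁻² ≈ 2.16 × 10⁻⁴ s⁻².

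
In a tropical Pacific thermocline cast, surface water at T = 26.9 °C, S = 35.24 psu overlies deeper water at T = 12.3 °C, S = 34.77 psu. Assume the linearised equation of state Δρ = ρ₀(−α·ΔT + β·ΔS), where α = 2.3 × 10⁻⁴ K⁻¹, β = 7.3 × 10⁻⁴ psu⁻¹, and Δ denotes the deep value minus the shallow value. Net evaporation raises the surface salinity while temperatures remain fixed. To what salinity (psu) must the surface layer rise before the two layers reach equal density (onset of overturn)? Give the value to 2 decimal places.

39.37 psu

Neutral buoyancy requires −α(T_deep − T_surf) + β(S_deep − S_surf′) = 0.
S_surf′ = S_deep − (α/β)·ΔT = 34.77 − (2.3 × 10⁻⁴/7.3 × 10⁻⁴)·(-14.6) = 39.3700 psu.
Increase required: 39.3700 − 35.24 = 4.1300 psu.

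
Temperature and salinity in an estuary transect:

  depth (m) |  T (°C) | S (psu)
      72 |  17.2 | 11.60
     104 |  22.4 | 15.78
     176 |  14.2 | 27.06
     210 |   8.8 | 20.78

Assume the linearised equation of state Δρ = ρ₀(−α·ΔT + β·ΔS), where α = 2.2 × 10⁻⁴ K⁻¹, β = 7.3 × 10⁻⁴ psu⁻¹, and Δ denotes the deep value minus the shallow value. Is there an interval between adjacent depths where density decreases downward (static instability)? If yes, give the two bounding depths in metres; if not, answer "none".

Evaluate Δρ/ρ₀ = −αΔT + βΔS across each adjacent pair:
  72–104 m: −αΔT+βΔS = −(2.2 × 10⁻⁴)(+5.2)+(7.3 × 10⁻⁴)(+4.18) = 1.9 × 10⁻³ → stable
  104–176 m: −αΔT+βΔS = −(2.2 × 10⁻⁴)(-8.2)+(7.3 × 10⁻⁴)(+11.28) = 0.010 → stable
  176–210 m: −αΔT+βΔS = −(2.2 × 10⁻⁴)(-5.4)+(7.3 × 10⁻⁴)(-6.28) = -3.4 × 10⁻³ → UNSTABLE
The 176–210 m interval has Δρ < 0: lighter water underlies denser water.

176–210 m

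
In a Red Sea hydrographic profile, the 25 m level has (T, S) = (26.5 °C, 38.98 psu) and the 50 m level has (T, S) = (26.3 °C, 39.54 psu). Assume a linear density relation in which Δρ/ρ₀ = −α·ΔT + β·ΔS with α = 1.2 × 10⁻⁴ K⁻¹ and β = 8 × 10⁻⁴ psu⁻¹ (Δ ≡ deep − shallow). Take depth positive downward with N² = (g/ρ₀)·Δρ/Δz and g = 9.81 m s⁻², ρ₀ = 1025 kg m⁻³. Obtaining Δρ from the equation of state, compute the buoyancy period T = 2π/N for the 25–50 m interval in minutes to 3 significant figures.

ΔT = -0.2 K, ΔS = +0.56 psu (deep − shallow).
Δρ/ρ₀ = −αΔT + βΔS = 2.40 × 10⁻⁵ + 4.48 × 10⁻⁴ = 4.72 × 10⁻⁴, so Δρ ≈ 0.4838 kg m⁻³.
N² = (g/ρ₀)·Δρ/Δz = g·(Δρ/ρ₀)/Δz = 9.81 × 4.72 × 10⁻⁴ / 25 = 1.8521 × 10⁻⁴ s⁻².
N = √(1.8521 × 10⁻⁴) = 0.013609 rad s⁻¹ → T = 2π/N = 461.69 s = 7.6948 min ≈ 7.69 min.

7.69 min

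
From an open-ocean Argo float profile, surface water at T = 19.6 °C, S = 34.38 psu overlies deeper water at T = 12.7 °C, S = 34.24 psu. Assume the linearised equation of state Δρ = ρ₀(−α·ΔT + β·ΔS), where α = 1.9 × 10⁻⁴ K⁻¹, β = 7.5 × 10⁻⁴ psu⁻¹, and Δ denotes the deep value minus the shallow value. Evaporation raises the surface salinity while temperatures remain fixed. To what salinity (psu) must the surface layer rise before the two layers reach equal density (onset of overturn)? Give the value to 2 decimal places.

Neutral buoyancy requires −α(T_deep − T_surf) + β(S_deep − S_surf′) = 0.
S_surf′ = S_deep − (α/β)·ΔT = 34.24 − (1.9 × 10⁻⁴/7.5 × 10⁻⁴)·(-6.9) = 35.9880 psu.
Increase required: 35.9880 − 34.38 = 1.6080 psu.

35.99 psu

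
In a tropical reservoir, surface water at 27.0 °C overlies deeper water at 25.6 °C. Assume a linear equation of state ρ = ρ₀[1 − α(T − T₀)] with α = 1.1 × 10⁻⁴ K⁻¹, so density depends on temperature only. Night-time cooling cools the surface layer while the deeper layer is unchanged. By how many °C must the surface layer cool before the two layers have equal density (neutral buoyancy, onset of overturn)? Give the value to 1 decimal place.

With temperature the only control, equal density requires T_surf′ = T_deep.
T_surf′ = 25.6 °C.
Cooling required: 27.0 − 25.6 = 1.4 °C.

1.4 °C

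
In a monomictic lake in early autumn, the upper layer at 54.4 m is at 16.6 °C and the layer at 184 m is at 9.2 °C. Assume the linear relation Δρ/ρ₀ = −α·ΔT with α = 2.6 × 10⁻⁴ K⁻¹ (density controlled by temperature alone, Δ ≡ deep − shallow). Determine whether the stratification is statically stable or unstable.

ΔT = 9.2 − 16.6 = -7.4 K, so Δρ/ρ₀ = −αΔT = 1.924 × 10⁻³.
Δρ/ρ₀ > 0, so Δρ > 0: deeper water is denser → statically stable.

stable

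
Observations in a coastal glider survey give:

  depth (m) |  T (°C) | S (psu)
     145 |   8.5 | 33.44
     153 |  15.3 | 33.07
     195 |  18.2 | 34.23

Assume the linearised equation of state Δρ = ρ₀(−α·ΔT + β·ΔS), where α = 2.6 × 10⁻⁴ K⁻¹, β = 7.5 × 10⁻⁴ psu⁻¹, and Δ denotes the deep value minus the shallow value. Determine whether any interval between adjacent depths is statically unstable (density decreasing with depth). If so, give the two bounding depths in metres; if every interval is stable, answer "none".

Evaluate Δρ/ρ₀ = −αΔT + βΔS across each adjacent pair:
  145–153 m: −αΔT+βΔS = −(2.6 × 10⁻⁴)(+6.8)+(7.5 × 10⁻⁴)(-0.37) = -2.0 × 10⁻³ → UNSTABLE
  153–195 m: −αΔT+βΔS = −(2.6 × 10⁻⁴)(+2.9)+(7.5 × 10⁻⁴)(+1.16) = 1.2 × 10⁻⁴ → stable
The 145–153 m interval has Δρ < 0: lighter water underlies denser water.

145–153 m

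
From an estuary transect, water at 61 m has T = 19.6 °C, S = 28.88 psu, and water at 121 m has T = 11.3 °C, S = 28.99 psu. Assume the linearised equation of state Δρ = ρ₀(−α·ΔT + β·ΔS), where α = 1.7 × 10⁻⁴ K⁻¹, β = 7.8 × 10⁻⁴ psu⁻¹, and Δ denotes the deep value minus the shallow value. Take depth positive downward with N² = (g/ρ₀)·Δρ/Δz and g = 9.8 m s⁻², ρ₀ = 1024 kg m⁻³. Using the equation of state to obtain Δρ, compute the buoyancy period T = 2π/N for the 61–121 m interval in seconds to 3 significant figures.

ΔT = -8.3 K, ΔS = +0.11 psu (deep − shallow).
Δρ/ρ₀ = −αΔT + βΔS = 1.411 × 10⁻³ + 8.58 × 10⁻⁵ = 1.4968 × 10⁻³, so Δρ ≈ 1.533 kg m⁻³.
N² = (g/ρ₀)·Δρ/Δz = g·(Δρ/ρ₀)/Δz = 9.8 × 1.4968 × 10⁻³ / 60 = 2.4448 × 10⁻⁴ s⁻².
N = √(2.4448 × 10⁻⁴) = 0.015636 rad s⁻¹ → T = 2π/N = 401.84 s ≈ 402 s.

402 s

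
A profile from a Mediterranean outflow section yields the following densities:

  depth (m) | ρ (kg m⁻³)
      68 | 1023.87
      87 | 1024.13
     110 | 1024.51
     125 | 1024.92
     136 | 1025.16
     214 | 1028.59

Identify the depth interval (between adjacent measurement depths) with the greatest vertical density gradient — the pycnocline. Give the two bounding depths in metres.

Compute the density gradient over each adjacent pair:
  68–87 m: Δρ/Δz = 0.26/19 = 0.014 kg m⁻⁴
  87–110 m: Δρ/Δz = 0.38/23 = 0.017 kg m⁻⁴
  110–125 m: Δρ/Δz = 0.41/15 = 0.027 kg m⁻⁴
  125–136 m: Δρ/Δz = 0.24/11 = 0.022 kg m⁻⁴
  136–214 m: Δρ/Δz = 3.43/78 = 0.044 kg m⁻⁴
The largest gradient is in the 136–214 m interval — the pycnocline.

136–214 m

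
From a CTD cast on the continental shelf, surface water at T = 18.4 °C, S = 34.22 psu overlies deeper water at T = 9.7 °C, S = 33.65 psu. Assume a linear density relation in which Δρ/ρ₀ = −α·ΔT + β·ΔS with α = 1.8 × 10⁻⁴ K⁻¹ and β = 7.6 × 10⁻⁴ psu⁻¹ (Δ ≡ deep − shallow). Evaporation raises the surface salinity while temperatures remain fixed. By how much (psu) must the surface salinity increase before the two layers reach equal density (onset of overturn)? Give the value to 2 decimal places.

1.49 psu

Neutral buoyancy requires −α(T_deep − T_surf) + β(S_deep − S_surf′) = 0.
S_surf′ = S_deep − (α/β)·ΔT = 33.65 − (1.8 × 10⁻⁴/7.6 × 10⁻⁴)·(-8.7) = 35.7105 psu.
Increase required: 35.7105 − 34.22 = 1.4905 psu.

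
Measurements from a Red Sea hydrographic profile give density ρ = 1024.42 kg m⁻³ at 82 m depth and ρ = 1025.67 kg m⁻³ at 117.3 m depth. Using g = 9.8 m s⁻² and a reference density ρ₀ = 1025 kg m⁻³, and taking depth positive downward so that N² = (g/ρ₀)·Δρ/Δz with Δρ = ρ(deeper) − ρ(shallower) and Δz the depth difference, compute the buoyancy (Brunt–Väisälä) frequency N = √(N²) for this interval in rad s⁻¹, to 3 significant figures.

0.0184 rad s⁻¹

Δρ = 1025.67 − 1024.42 = 1.25 kg m⁻³ over Δz = 117.3 − 82 = 35.3 m.
N² = (9.8/1025) × (1.25/35.3) = 3.3856 × 10⁻⁴ s⁻².
N = √(3.3856 × 10⁻⁴) = 0.018400 rad s⁻¹ ≈ 0.0184 rad s⁻¹.
A positive N² confirms static stability across the interval.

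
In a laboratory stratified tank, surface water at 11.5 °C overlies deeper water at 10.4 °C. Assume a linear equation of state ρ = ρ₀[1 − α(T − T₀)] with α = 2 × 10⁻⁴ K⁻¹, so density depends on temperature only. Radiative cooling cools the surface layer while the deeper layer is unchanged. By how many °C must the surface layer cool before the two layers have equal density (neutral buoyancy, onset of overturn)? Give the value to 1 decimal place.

1.1 °C

With temperature the only control, equal density requires T_surf′ = T_deep.
T_surf′ = 10.4 °C.
Cooling required: 11.5 − 10.4 = 1.1 °C.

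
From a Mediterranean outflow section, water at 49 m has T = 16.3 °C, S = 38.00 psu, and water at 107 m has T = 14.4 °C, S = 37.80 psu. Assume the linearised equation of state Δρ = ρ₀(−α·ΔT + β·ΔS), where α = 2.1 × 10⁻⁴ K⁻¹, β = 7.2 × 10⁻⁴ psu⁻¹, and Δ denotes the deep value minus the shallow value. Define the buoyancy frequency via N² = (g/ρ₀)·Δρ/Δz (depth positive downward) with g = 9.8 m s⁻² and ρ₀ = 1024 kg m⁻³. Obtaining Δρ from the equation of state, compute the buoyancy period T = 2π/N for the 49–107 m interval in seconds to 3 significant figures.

957 s

ΔT = -1.9 K, ΔS = -0.20 psu (deep − shallow).
Δρ/ρ₀ = −αΔT + βΔS = 3.99 × 10⁻⁴ − 1.44 × 10⁻⁴ = 2.55 × 10⁻⁴, so Δρ ≈ 0.2611 kg m⁻³.
N² = (g/ρ₀)·Δρ/Δz = g·(Δρ/ρ₀)/Δz = 9.8 × 2.55 × 10⁻⁴ / 58 = 4.3086 × 10⁻⁵ s⁻².
N = √(4.3086 × 10⁻⁵) = 6.5640 × 10⁻³ rad s⁻¹ → T = 2π/N = 957.22 s ≈ 957 s.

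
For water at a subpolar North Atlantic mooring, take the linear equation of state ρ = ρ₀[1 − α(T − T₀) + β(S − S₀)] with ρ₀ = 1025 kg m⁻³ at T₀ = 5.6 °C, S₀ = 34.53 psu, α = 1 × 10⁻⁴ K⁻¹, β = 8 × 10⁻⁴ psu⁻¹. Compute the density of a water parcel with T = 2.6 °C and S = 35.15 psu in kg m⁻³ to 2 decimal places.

T − T₀ = -3.0 K, S − S₀ = +0.62 psu.
Bracket = 1 − α·(-3.0) + β·(+0.62) = 1 + (7.96 × 10⁻⁴) = 1.0007960.
ρ = 1025 × 1.0007960 = 1025.82 kg m⁻³.

1025.82 kg m⁻³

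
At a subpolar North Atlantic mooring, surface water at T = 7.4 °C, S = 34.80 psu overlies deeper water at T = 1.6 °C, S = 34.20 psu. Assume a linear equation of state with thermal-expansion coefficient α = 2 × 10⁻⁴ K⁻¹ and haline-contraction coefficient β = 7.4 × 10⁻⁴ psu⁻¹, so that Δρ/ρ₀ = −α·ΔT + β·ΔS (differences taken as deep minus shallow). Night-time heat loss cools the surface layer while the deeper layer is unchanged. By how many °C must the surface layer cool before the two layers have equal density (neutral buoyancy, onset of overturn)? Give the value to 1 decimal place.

Neutral buoyancy requires Δρ = 0, i.e. −α(T_deep − T_surf′) + β(S_deep − S_surf) = 0.
T_surf′ = T_deep − (β/α)·ΔS = 1.6 − (7.4 × 10⁻⁴/2 × 10⁻⁴)·(-0.60) = 3.820 °C.
Cooling required: 7.4 − (3.820) = 3.580 °C.

3.6 °C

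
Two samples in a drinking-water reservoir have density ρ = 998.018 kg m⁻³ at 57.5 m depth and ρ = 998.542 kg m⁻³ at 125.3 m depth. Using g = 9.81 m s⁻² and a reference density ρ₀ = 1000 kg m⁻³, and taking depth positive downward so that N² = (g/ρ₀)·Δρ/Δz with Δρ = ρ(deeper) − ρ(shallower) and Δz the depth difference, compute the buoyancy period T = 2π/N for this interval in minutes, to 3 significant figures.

12.0 min

Δρ = 998.542 − 998.018 = 0.524 kg m⁻³ over Δz = 125.3 − 57.5 = 67.8 m.
N² = (9.81/1000) × (0.524/67.8) = 7.5818 × 10⁻⁵ s⁻².
N = √(7.5818 × 10⁻⁵) = 8.7074 × 10⁻³ rad s⁻¹, so T = 2π/N = 721.59 s = 12.027 min ≈ 12.0 min.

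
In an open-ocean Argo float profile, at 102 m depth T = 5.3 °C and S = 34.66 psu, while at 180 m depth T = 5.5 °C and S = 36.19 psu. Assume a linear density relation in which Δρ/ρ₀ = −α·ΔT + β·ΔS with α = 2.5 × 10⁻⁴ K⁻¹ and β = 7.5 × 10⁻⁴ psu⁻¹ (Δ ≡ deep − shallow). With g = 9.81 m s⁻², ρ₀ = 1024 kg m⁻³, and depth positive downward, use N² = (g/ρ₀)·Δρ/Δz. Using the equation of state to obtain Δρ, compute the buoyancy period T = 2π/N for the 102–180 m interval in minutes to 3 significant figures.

8.91 min

ΔT = +0.2 K, ΔS = +1.53 psu (deep − shallow).
Δρ/ρ₀ = −αΔT + βΔS = -5.00 × 10⁻⁵ + 1.1475 × 10⁻³ = 1.0975 × 10⁻³, so Δρ ≈ 1.124 kg m⁻³.
N² = (g/ρ₀)·Δρ/Δz = g·(Δρ/ρ₀)/Δz = 9.81 × 1.0975 × 10⁻³ / 78 = 1.3803 × 10⁻⁴ s⁻².
N = √(1.3803 × 10⁻⁴) = 0.011749 rad s⁻¹ → T = 2π/N = 534.78 s = 8.9130 min ≈ 8.91 min.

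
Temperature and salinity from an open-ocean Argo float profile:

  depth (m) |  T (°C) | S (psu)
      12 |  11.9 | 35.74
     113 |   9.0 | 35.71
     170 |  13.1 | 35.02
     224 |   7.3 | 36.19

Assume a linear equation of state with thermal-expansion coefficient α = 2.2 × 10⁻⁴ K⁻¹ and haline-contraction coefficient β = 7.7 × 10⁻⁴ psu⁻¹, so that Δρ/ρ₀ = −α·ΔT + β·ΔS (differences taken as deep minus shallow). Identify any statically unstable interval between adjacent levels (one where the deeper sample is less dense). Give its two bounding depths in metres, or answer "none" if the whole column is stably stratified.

Evaluate Δρ/ρ₀ = −αΔT + βΔS across each adjacent pair:
  12–113 m: −αΔT+βΔS = −(2.2 × 10⁻⁴)(-2.9)+(7.7 × 10⁻⁴)(-0.03) = 6.1 × 10⁻⁴ → stable
  113–170 m: −αΔT+βΔS = −(2.2 × 10⁻⁴)(+4.1)+(7.7 × 10⁻⁴)(-0.69) = -1.4 × 10⁻³ → UNSTABLE
  170–224 m: −αΔT+βΔS = −(2.2 × 10⁻⁴)(-5.8)+(7.7 × 10⁻⁴)(+1.17) = 2.2 × 10⁻³ → stable
The 113–170 m interval has Δρ < 0: lighter water underlies denser water.

113–170 m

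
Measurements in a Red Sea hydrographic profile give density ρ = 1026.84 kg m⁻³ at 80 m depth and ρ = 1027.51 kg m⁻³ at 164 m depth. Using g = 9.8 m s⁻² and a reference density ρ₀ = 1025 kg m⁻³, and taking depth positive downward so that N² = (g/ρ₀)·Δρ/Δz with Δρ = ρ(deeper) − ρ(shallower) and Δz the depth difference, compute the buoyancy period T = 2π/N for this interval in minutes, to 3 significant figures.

Δρ = 1027.51 − 1026.84 = 0.67 kg m⁻³ over Δz = 164 − 80 = 84 m.
N² = (9.8/1025) × (0.67/84) = 7.6260 × 10⁻⁵ s⁻².
N = √(7.6260 × 10⁻⁵) = 8.7327 × 10⁻³ rad s⁻¹, so T = 2π/N = 719.50 s = 11.992 min ≈ 12.0 min.

12.0 min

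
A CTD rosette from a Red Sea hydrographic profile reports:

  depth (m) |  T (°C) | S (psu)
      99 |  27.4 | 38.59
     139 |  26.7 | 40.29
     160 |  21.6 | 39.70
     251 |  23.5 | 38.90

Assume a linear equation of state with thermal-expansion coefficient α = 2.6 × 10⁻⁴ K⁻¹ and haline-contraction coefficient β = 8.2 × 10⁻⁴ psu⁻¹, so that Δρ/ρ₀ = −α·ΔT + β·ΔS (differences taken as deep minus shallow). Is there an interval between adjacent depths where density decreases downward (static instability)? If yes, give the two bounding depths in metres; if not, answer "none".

Evaluate Δρ/ρ₀ = −αΔT + βΔS across each adjacent pair:
  99–139 m: −αΔT+βΔS = −(2.6 × 10⁻⁴)(-0.7)+(8.2 × 10⁻⁴)(+1.70) = 1.6 × 10⁻³ → stable
  139–160 m: −αΔT+βΔS = −(2.6 × 10⁻⁴)(-5.1)+(8.2 × 10⁻⁴)(-0.59) = 8.4 × 10⁻⁴ → stable
  160–251 m: −αΔT+βΔS = −(2.6 × 10⁻⁴)(+1.9)+(8.2 × 10⁻⁴)(-0.80) = -1.1 × 10⁻³ → UNSTABLE
The 160–251 m interval has Δρ < 0: lighter water underlies denser water.

160–251 m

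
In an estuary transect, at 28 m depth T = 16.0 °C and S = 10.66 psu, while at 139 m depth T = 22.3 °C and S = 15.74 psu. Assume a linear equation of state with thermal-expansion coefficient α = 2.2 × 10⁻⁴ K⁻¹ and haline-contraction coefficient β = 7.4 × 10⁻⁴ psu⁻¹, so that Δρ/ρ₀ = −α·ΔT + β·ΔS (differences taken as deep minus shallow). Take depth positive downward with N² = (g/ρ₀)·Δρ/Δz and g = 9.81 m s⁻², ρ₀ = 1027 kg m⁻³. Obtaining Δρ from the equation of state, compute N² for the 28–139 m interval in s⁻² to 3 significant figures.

ΔT = +6.3 K, ΔS = +5.08 psu (deep − shallow).
Δρ/ρ₀ = −αΔT + βΔS = -1.386 × 10⁻³ + 3.7592 × 10⁻³ = 2.3732 × 10⁻³, so Δρ ≈ 2.437 kg m⁻³.
N² = (g/ρ₀)·Δρ/Δz = g·(Δρ/ρ₀)/Δz = 9.81 × 2.3732 × 10⁻³ / 111 = 2.0974 × 10⁻⁴ s⁻² ≈ 2.10 × 10⁻⁴ s⁻².

2.10 × 10⁻⁴ s⁻²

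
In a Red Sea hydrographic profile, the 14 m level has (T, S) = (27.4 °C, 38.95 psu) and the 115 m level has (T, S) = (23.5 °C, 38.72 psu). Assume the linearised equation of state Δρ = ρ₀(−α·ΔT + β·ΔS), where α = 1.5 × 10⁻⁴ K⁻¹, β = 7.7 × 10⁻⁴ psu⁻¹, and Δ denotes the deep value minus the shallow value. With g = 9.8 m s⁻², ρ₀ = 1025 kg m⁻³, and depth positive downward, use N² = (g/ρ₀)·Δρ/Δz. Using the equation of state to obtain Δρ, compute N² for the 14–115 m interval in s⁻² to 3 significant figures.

3.96 × 10⁻⁵ s⁻²

ΔT = -3.9 K, ΔS = -0.23 psu (deep − shallow).
Δρ/ρ₀ = −αΔT + βΔS = 5.85 × 10⁻⁴ − 1.771 × 10⁻⁴ = 4.079 × 10⁻⁴, so Δρ ≈ 0.4181 kg m⁻³.
N² = (g/ρ₀)·Δρ/Δz = g·(Δρ/ρ₀)/Δz = 9.8 × 4.079 × 10⁻⁴ / 101 = 3.9578 × 10⁻⁵ s⁻² ≈ 3.96 × 10⁻⁵ s⁻².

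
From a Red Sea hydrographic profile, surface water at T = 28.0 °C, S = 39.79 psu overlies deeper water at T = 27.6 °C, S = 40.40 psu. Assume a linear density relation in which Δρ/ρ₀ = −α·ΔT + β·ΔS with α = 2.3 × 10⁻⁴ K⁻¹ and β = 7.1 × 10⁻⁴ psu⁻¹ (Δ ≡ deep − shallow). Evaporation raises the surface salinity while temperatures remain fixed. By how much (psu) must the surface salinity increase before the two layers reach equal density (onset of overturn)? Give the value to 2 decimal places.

0.74 psu

Neutral buoyancy requires −α(T_deep − T_surf) + β(S_deep − S_surf′) = 0.
S_surf′ = S_deep − (α/β)·ΔT = 40.40 − (2.3 × 10⁻⁴/7.1 × 10⁻⁴)·(-0.4) = 40.5296 psu.
Increase required: 40.5296 − 39.79 = 0.7396 psu.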